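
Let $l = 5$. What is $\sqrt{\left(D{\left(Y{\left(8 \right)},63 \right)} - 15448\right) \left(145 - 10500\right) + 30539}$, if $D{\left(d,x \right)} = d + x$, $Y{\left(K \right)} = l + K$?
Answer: $\sqrt{159207599} \approx 12618.0$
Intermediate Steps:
$Y{\left(K \right)} = 5 + K$
$\sqrt{\left(D{\left(Y{\left(8 \right)},63 \right)} - 15448\right) \left(145 - 10500\right) + 30539} = \sqrt{\left(\left(\left(5 + 8\right) + 63\right) - 15448\right) \left(145 - 10500\right) + 30539} = \sqrt{\left(\left(13 + 63\right) - 15448\right) \left(-10355\right) + 30539} = \sqrt{\left(76 - 15448\right) \left(-10355\right) + 30539} = \sqrt{\left(-15372\right) \left(-10355\right) + 30539} = \sqrt{159177060 + 30539} = \sqrt{159207599}$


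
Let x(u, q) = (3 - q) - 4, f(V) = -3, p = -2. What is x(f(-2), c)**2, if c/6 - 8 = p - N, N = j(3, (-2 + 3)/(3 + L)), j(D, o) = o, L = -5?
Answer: 1600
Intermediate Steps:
N = -1/2 (N = (-2 + 3)/(3 - 5) = 1/(-2) = 1*(-1/2) = -1/2 ≈ -0.50000)
c = 39 (c = 48 + 6*(-2 - 1*(-1/2)) = 48 + 6*(-2 + 1/2) = 48 + 6*(-3/2) = 48 - 9 = 39)
x(u, q) = -1 - q
x(f(-2), c)**2 = (-1 - 1*39)**2 = (-1 - 39)**2 = (-40)**2 = 1600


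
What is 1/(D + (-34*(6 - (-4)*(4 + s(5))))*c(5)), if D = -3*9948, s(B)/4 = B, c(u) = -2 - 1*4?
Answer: -1/9036 ≈ -0.00011067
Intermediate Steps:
c(u) = -6 (c(u) = -2 - 4 = -6)
s(B) = 4*B
D = -29844
1/(D + (-34*(6 - (-4)*(4 + s(5))))*c(5)) = 1/(-29844 - 34*(6 - (-4)*(4 + 4*5))*(-6)) = 1/(-29844 - 34*(6 - (-4)*(4 + 20))*(-6)) = 1/(-29844 - 34*(6 - (-4)*24)*(-6)) = 1/(-29844 - 34*(6 - 2*(-48))*(-6)) = 1/(-29844 - 34*(6 + 96)*(-6)) = 1/(-29844 - 34*102*(-6)) = 1/(-29844 - 3468*(-6)) = 1/(-29844 + 20808) = 1/(-9036) = -1/9036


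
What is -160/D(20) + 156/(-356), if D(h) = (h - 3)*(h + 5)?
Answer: -6163/7565 ≈ -0.81467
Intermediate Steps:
D(h) = (-3 + h)*(5 + h)
-160/D(20) + 156/(-356) = -160/(-15 + 20² + 2*20) + 156/(-356) = -160/(-15 + 400 + 40) + 156*(-1/356) = -160/425 - 39/89 = -160*1/425 - 39/89 = -32/85 - 39/89 = -6163/7565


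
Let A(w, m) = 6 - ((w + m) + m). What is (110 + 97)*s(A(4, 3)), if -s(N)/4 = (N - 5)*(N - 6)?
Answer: -74520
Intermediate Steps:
A(w, m) = 6 - w - 2*m (A(w, m) = 6 - ((m + w) + m) = 6 - (w + 2*m) = 6 + (-w - 2*m) = 6 - w - 2*m)
s(N) = -4*(-6 + N)*(-5 + N) (s(N) = -4*(N - 5)*(N - 6) = -4*(-5 + N)*(-6 + N) = -4*(-6 + N)*(-5 + N))
(110 + 97)*s(A(4, 3)) = (110 + 97)*(-120 - 4*(6 - 1*4 - 2*3)² + 44*(6 - 1*4 - 2*3)) = 207*(-120 - 4*(6 - 4 - 6)² + 44*(6 - 4 - 6)) = 207*(-120 - 4*(-4)² + 44*(-4)) = 207*(-120 - 4*16 - 176) = 207*(-120 - 64 - 176) = 207*(-360) = -74520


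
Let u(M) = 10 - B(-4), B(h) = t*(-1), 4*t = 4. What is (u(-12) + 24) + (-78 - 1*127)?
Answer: -170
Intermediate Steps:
t = 1 (t = (1/4)*4 = 1)
B(h) = -1 (B(h) = 1*(-1) = -1)
u(M) = 11 (u(M) = 10 - 1*(-1) = 10 + 1 = 11)
(u(-12) + 24) + (-78 - 1*127) = (11 + 24) + (-78 - 1*127) = 35 + (-78 - 127) = 35 - 205 = -170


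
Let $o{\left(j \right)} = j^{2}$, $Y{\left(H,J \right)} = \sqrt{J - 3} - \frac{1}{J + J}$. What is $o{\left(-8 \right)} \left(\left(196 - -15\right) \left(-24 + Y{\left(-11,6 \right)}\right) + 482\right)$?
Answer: $- \frac{883120}{3} + 13504 \sqrt{3} \approx -2.7098 \cdot 10^{5}$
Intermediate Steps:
$Y{\left(H,J \right)} = \sqrt{-3 + J} - \frac{1}{2 J}$
$o{\left(-8 \right)} \left(\left(196 - -15\right) \left(-24 + Y{\left(-11,6 \right)}\right) + 482\right) = \left(-8\right)^{2} \left(\left(196 - -15\right) \left(-24 + \left(\sqrt{-3 + 6} - \frac{1}{2 \cdot 6}\right)\right) + 482\right) = 64 \left(\left(196 + \left(-29 + 44\right)\right) \left(-24 + \left(\sqrt{3} - \frac{1}{12}\right)\right) + 482\right) = 64 \left(\left(196 + 15\right) \left(-24 - \left(\frac{1}{12} - \sqrt{3}\right)\right) + 482\right) = 64 \left(211 \left(-24 - \left(\frac{1}{12} - \sqrt{3}\right)\right) + 482\right) = 64 \left(211 \left(- \frac{289}{12} + \sqrt{3}\right) + 482\right) = 64 \left(\left(- \frac{60979}{12} + 211 \sqrt{3}\right) + 482\right) = 64 \left(- \frac{55195}{12} + 211 \sqrt{3}\right) = - \frac{883120}{3} + 13504 \sqrt{3}$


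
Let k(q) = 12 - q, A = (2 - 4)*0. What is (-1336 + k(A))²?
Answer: 1752976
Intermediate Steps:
A = 0 (A = -2*0 = 0)
(-1336 + k(A))² = (-1336 + (12 - 1*0))² = (-1336 + (12 + 0))² = (-1336 + 12)² = (-1324)² = 1752976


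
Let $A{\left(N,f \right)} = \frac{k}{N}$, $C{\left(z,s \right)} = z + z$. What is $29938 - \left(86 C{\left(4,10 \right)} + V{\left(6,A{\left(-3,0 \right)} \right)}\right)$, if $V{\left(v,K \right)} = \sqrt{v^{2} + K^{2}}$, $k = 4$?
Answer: $29250 - \frac{2 \sqrt{85}}{3} \approx 29244.0$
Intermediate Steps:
$C{\left(z,s \right)} = 2 z$
$A{\left(N,f \right)} = \frac{4}{N}$
$V{\left(v,K \right)} = \sqrt{K^{2} + v^{2}}$
$29938 - \left(86 C{\left(4,10 \right)} + V{\left(6,A{\left(-3,0 \right)} \right)}\right) = 29938 - \left(86 \cdot 2 \cdot 4 + \sqrt{\left(\frac{4}{-3}\right)^{2} + 6^{2}}\right) = 29938 - \left(86 \cdot 8 + \sqrt{\left(4 \left(- \frac{1}{3}\right)\right)^{2} + 36}\right) = 29938 - \left(688 + \sqrt{\left(- \frac{4}{3}\right)^{2} + 36}\right) = 29938 - \left(688 + \sqrt{\frac{16}{9} + 36}\right) = 29938 - \left(688 + \sqrt{\frac{340}{9}}\right) = 29938 - \left(688 + \frac{2 \sqrt{85}}{3}\right) = 29250 - \frac{2 \sqrt{85}}{3}$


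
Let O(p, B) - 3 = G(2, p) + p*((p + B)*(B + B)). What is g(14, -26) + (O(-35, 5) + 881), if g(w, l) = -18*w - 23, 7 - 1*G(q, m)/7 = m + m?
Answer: 11648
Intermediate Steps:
G(q, m) = 49 - 14*m (G(q, m) = 49 - 7*(m + m) = 49 - 14*m)
g(w, l) = -23 - 18*w
O(p, B) = 52 - 14*p + 2*B*p*(B + p) (O(p, B) = 3 + ((49 - 14*p) + p*((p + B)*(B + B))) = 3 + ((49 - 14*p) + p*((B + p)*(2*B))) = 3 + ((49 - 14*p) + p*(2*B*(B + p))) = 3 + ((49 - 14*p) + 2*B*p*(B + p)) = 3 + (49 - 14*p + 2*B*p*(B + p)) = 52 - 14*p + 2*B*p*(B + p))
g(14, -26) + (O(-35, 5) + 881) = (-23 - 18*14) + ((52 - 14*(-35) + 2*5*(-35)**2 + 2*(-35)*5**2) + 881) = (-23 - 252) + ((52 + 490 + 2*5*1225 + 2*(-35)*25) + 881) = -275 + ((52 + 490 + 12250 - 1750) + 881) = -275 + (11042 + 881) = -275 + 11923 = 11648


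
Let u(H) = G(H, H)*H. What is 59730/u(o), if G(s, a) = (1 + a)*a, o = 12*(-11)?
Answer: -905/34584 ≈ -0.026168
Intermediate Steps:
o = -132
G(s, a) = a*(1 + a)
u(H) = H²*(1 + H) (u(H) = (H*(1 + H))*H = H²*(1 + H))
59730/u(o) = 59730/(((-132)²*(1 - 132))) = 59730/((17424*(-131))) = 59730/(-2282544) = 59730*(-1/2282544) = -905/34584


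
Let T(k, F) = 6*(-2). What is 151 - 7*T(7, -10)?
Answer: 235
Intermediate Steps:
T(k, F) = -12
151 - 7*T(7, -10) = 151 - 7*(-12) = 151 + 84 = 235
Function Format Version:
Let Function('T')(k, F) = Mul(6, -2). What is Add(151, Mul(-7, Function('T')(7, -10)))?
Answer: 235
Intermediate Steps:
Function('T')(k, F) = -12
Add(151, Mul(-7, Function('T')(7, -10))) = Add(151, Mul(-7, -12)) = Add(151, 84) = 235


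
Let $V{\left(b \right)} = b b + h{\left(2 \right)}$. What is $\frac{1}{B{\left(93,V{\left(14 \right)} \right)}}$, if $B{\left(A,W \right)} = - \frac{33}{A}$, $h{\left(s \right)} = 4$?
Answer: $- \frac{31}{11} \approx -2.8182$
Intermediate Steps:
$V{\left(b \right)} = 4 + b^{2}$ ($V{\left(b \right)} = b b + 4 = b^{2} + 4 = 4 + b^{2}$)
$\frac{1}{B{\left(93,V{\left(14 \right)} \right)}} = \frac{1}{\left(-33\right) \frac{1}{93}} = \frac{1}{- \frac{11}{31}} = - \frac{31}{11}$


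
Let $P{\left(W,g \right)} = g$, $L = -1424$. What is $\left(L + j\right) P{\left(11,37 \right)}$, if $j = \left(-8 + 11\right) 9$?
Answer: $-51689$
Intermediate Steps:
$j = 27$ ($j = 3 \cdot 9 = 27$)
$\left(L + j\right) P{\left(11,37 \right)} = \left(-1424 + 27\right) 37 = \left(-1397\right) 37 = -51689$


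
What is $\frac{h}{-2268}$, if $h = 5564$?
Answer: $- \frac{1391}{567} \approx -2.4533$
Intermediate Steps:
$\frac{h}{-2268} = \frac{5564}{-2268} = 5564 \left(- \frac{1}{2268}\right) = - \frac{1391}{567}$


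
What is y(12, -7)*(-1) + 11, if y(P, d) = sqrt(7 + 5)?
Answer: 11 - 2*sqrt(3) ≈ 7.5359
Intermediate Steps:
y(P, d) = 2*sqrt(3) (y(P, d) = sqrt(12) = 2*sqrt(3))
y(12, -7)*(-1) + 11 = (2*sqrt(3))*(-1) + 11 = -2*sqrt(3) + 11 = 11 - 2*sqrt(3)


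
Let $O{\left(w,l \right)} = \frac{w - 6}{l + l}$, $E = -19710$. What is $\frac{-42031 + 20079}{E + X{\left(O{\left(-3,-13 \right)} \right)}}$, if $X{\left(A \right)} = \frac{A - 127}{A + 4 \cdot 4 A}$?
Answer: $\frac{3358656}{3018923} \approx 1.1125$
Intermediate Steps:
$O{\left(w,l \right)} = \frac{-6 + w}{2 l}$
$X{\left(A \right)} = \frac{-127 + A}{17 A}$ ($X{\left(A \right)} = \frac{-127 + A}{A + 16 A} = \frac{-127 + A}{17 A}$)
$\frac{-42031 + 20079}{E + X{\left(O{\left(-3,-13 \right)} \right)}} = \frac{-42031 + 20079}{-19710 + \frac{-127 + \frac{-6 - 3}{2 \left(-13\right)}}{17 \frac{-6 - 3}{2 \left(-13\right)}}} = - \frac{21952}{-19710 + \frac{-127 + \frac{1}{2} \left(- \frac{1}{13}\right) \left(-9\right)}{17 \cdot \frac{1}{2} \left(- \frac{1}{13}\right) \left(-9\right)}} = - \frac{21952}{-19710 + \frac{-127 + \frac{9}{26}}{17 \cdot \frac{9}{26}}} = - \frac{21952}{-19710 + \frac{1}{17} \cdot \frac{26}{9} \left(- \frac{3293}{26}\right)} = - \frac{21952}{-19710 - \frac{3293}{153}} = - \frac{21952}{- \frac{3018923}{153}} = \left(-21952\right) \left(- \frac{153}{3018923}\right) = \frac{3358656}{3018923}$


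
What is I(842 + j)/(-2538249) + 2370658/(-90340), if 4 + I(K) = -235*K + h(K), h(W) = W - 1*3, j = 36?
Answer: -2999379565891/114652707330 ≈ -26.161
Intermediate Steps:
h(W) = -3 + W (h(W) = W - 3 = -3 + W)
I(K) = -7 - 234*K (I(K) = -4 + (-235*K + (-3 + K)) = -4 + (-3 - 234*K) = -7 - 234*K)
I(842 + j)/(-2538249) + 2370658/(-90340) = (-7 - 234*(842 + 36))/(-2538249) + 2370658/(-90340) = (-7 - 234*878)*(-1/2538249) + 2370658*(-1/90340) = (-7 - 205452)*(-1/2538249) - 1185329/45170 = -205459*(-1/2538249) - 1185329/45170 = 205459/2538249 - 1185329/45170 = -2999379565891/114652707330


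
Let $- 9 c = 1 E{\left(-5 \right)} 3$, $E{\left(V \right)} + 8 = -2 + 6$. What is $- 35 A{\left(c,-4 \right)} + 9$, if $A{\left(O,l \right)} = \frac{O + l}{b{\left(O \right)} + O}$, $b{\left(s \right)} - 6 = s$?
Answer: $\frac{257}{13} \approx 19.769$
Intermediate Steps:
$E{\left(V \right)} = -4$ ($E{\left(V \right)} = -8 + \left(-2 + 6\right) = -8 + 4 = -4$)
$b{\left(s \right)} = 6 + s$
$c = \frac{4}{3}$ ($c = - \frac{1 \left(-4\right) 3}{9} = - \frac{\left(-4\right) 3}{9} = \left(- \frac{1}{9}\right) \left(-12\right) = \frac{4}{3} \approx 1.3333$)
$A{\left(O,l \right)} = \frac{O + l}{6 + 2 O}$ ($A{\left(O,l \right)} = \frac{O + l}{\left(6 + O\right) + O} = \frac{O + l}{6 + 2 O}$)
$- 35 A{\left(c,-4 \right)} + 9 = - 35 \frac{\frac{4}{3} - 4}{2 \left(3 + \frac{4}{3}\right)} + 9 = - 35 \cdot \frac{1}{2} \frac{1}{\frac{13}{3}} \left(- \frac{8}{3}\right) + 9 = - 35 \cdot \frac{1}{2} \cdot \frac{3}{13} \left(- \frac{8}{3}\right) + 9 = \left(-35\right) \left(- \frac{4}{13}\right) + 9 = \frac{140}{13} + 9 = \frac{257}{13}$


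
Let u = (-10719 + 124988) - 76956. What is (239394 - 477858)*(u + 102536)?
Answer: -33348951936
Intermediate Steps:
u = 37313 (u = 114269 - 76956 = 37313)
(239394 - 477858)*(u + 102536) = (239394 - 477858)*(37313 + 102536) = -238464*139849 = -33348951936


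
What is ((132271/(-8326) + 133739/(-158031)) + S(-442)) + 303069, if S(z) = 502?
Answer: 399406416135211/1315766106 ≈ 3.0355e+5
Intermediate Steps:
((132271/(-8326) + 133739/(-158031)) + S(-442)) + 303069 = ((132271/(-8326) + 133739/(-158031)) + 502) + 303069 = ((132271*(-1/8326) + 133739*(-1/158031)) + 502) + 303069 = ((-132271/8326 - 133739/158031) + 502) + 303069 = (-22016429315/1315766106 + 502) + 303069 = 638498155897/1315766106 + 303069 = 399406416135211/1315766106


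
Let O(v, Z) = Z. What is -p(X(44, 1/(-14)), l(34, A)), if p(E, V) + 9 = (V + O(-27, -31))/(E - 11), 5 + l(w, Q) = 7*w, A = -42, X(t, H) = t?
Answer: 95/33 ≈ 2.8788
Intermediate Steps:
l(w, Q) = -5 + 7*w
p(E, V) = -9 + (-31 + V)/(-11 + E) (p(E, V) = -9 + (V - 31)/(E - 11) = -9 + (-31 + V)/(-11 + E))
-p(X(44, 1/(-14)), l(34, A)) = -(68 + (-5 + 7*34) - 9*44)/(-11 + 44) = -(68 + (-5 + 238) - 396)/33 = -(68 + 233 - 396)/33 = -(-95)/33 = -1*(-95/33) = 95/33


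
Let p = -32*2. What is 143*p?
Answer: -9152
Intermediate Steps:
p = -64
143*p = 143*(-64) = -9152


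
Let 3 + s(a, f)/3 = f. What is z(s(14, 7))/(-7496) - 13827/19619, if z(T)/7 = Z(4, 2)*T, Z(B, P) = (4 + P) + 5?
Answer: -30443787/36766006 ≈ -0.82804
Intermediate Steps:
Z(B, P) = 9 + P
s(a, f) = -9 + 3*f
z(T) = 77*T (z(T) = 7*((9 + 2)*T) = 7*(11*T) = 77*T)
z(s(14, 7))/(-7496) - 13827/19619 = (77*(-9 + 3*7))/(-7496) - 13827/19619 = (77*(-9 + 21))*(-1/7496) - 13827*1/19619 = (77*12)*(-1/7496) - 13827/19619 = 924*(-1/7496) - 13827/19619 = -231/1874 - 13827/19619 = -30443787/36766006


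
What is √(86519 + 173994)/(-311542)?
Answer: -√2153/28322 ≈ -0.0016383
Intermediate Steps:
√(86519 + 173994)/(-311542) = √260513*(-1/311542) = (11*√2153)*(-1/311542) = -√2153/28322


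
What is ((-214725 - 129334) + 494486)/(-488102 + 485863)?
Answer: -150427/2239 ≈ -67.185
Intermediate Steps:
((-214725 - 129334) + 494486)/(-488102 + 485863) = (-344059 + 494486)/(-2239) = 150427*(-1/2239) = -150427/2239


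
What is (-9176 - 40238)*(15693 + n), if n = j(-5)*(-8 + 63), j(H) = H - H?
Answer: -775453902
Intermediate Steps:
j(H) = 0
n = 0 (n = 0*(-8 + 63) = 0*55 = 0)
(-9176 - 40238)*(15693 + n) = (-9176 - 40238)*(15693 + 0) = -49414*15693 = -775453902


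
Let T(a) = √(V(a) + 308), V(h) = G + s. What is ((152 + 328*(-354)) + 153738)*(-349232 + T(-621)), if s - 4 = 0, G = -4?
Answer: -13193286496 + 75556*√77 ≈ -1.3193e+10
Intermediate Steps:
s = 4 (s = 4 + 0 = 4)
V(h) = 0 (V(h) = -4 + 4 = 0)
T(a) = 2*√77 (T(a) = √(0 + 308) = √308 = 2*√77)
((152 + 328*(-354)) + 153738)*(-349232 + T(-621)) = ((152 + 328*(-354)) + 153738)*(-349232 + 2*√77) = ((152 - 116112) + 153738)*(-349232 + 2*√77) = (-115960 + 153738)*(-349232 + 2*√77) = 37778*(-349232 + 2*√77) = -13193286496 + 75556*√77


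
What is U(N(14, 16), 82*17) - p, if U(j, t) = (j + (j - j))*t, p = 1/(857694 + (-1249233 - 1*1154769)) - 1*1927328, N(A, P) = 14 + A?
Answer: 3040598198881/1546308 ≈ 1.9664e+6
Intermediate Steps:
p = -2980242705025/1546308 (p = 1/(857694 + (-1249233 - 1154769)) - 1927328 = 1/(857694 - 2404002) - 1927328 = 1/(-1546308) - 1927328 = -1/1546308 - 1927328 = -2980242705025/1546308 ≈ -1.9273e+6)
U(j, t) = j*t (U(j, t) = (j + 0)*t = j*t)
U(N(14, 16), 82*17) - p = (14 + 14)*(82*17) - 1*(-2980242705025/1546308) = 28*1394 + 2980242705025/1546308 = 39032 + 2980242705025/1546308 = 3040598198881/1546308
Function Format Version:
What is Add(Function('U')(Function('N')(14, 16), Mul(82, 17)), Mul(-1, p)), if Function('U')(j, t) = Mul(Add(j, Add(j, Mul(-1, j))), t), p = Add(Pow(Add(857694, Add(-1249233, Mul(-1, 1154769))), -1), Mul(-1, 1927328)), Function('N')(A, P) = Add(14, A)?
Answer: Rational(3040598198881, 1546308) ≈ 1.9664e+6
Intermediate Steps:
p = Rational(-2980242705025, 1546308) (p = Add(Pow(Add(857694, Add(-1249233, -1154769)), -1), -1927328) = Add(Pow(Add(857694, -2404002), -1), -1927328) = Add(Pow(-1546308, -1), -1927328) = Add(Rational(-1, 1546308), -1927328) = Rational(-2980242705025, 1546308) ≈ -1.9273e+6)
Function('U')(j, t) = Mul(j, t) (Function('U')(j, t) = Mul(Add(j, 0), t) = Mul(j, t))
Add(Function('U')(Function('N')(14, 16), Mul(82, 17)), Mul(-1, p)) = Add(Mul(Add(14, 14), Mul(82, 17)), Mul(-1, Rational(-2980242705025, 1546308))) = Add(Mul(28, 1394), Rational(2980242705025, 1546308)) = Add(39032, Rational(2980242705025, 1546308)) = Rational(3040598198881, 1546308)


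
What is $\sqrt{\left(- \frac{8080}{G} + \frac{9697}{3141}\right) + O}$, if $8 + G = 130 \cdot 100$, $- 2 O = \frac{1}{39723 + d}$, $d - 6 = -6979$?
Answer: $\frac{\sqrt{4777902372868369570}}{1392143550} \approx 1.5701$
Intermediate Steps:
$d = -6973$ ($d = 6 - 6979 = -6973$)
$O = - \frac{1}{65500}$ ($O = - \frac{1}{2 \left(39723 - 6973\right)} = - \frac{1}{2 \cdot 32750} = \left(- \frac{1}{2}\right) \frac{1}{32750} = - \frac{1}{65500} \approx -1.5267 \cdot 10^{-5}$)
$G = 12992$ ($G = -8 + 130 \cdot 100 = -8 + 13000 = 12992$)
$\sqrt{\left(- \frac{8080}{G} + \frac{9697}{3141}\right) + O} = \sqrt{\left(- \frac{8080}{12992} + \frac{9697}{3141}\right) - \frac{1}{65500}} = \sqrt{\left(\left(-8080\right) \frac{1}{12992} + 9697 \cdot \frac{1}{3141}\right) - \frac{1}{65500}} = \sqrt{\left(- \frac{505}{812} + \frac{9697}{3141}\right) - \frac{1}{65500}} = \sqrt{\frac{6287759}{2550492} - \frac{1}{65500}} = \sqrt{\frac{51480708001}{20882153250}} = \frac{\sqrt{4777902372868369570}}{1392143550}$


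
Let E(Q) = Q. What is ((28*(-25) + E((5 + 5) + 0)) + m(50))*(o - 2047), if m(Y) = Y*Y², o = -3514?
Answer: -691287910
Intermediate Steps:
m(Y) = Y³
((28*(-25) + E((5 + 5) + 0)) + m(50))*(o - 2047) = ((28*(-25) + ((5 + 5) + 0)) + 50³)*(-3514 - 2047) = ((-700 + (10 + 0)) + 125000)*(-5561) = ((-700 + 10) + 125000)*(-5561) = (-690 + 125000)*(-5561) = 124310*(-5561) = -691287910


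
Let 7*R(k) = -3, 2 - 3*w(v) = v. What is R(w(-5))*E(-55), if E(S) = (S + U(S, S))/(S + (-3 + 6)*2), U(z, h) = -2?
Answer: -171/343 ≈ -0.49854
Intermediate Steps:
w(v) = ⅔ - v/3
R(k) = -3/7 (R(k) = (⅐)*(-3) = -3/7)
E(S) = (-2 + S)/(6 + S) (E(S) = (S - 2)/(S + (-3 + 6)*2) = (-2 + S)/(S + 3*2) = (-2 + S)/(S + 6) = (-2 + S)/(6 + S))
R(w(-5))*E(-55) = -3*(-2 - 55)/(7*(6 - 55)) = -3*(-57)/(7*(-49)) = -(-3)*(-57)/343 = -3/7*57/49 = -171/343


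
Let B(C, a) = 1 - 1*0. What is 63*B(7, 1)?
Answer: 63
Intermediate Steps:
B(C, a) = 1 (B(C, a) = 1 + 0 = 1)
63*B(7, 1) = 63*1 = 63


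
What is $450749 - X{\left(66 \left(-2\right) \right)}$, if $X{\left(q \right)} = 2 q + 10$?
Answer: $451003$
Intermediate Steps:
$X{\left(q \right)} = 10 + 2 q$
$450749 - X{\left(66 \left(-2\right) \right)} = 450749 - \left(10 + 2 \cdot 66 \left(-2\right)\right) = 450749 - \left(10 + 2 \left(-132\right)\right) = 450749 - \left(10 - 264\right) = 450749 - -254 = 450749 + 254 = 451003$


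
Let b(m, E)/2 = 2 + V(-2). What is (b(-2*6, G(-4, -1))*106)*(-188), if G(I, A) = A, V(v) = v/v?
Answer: -119568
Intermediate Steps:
V(v) = 1
b(m, E) = 6 (b(m, E) = 2*(2 + 1) = 2*3 = 6)
(b(-2*6, G(-4, -1))*106)*(-188) = (6*106)*(-188) = 636*(-188) = -119568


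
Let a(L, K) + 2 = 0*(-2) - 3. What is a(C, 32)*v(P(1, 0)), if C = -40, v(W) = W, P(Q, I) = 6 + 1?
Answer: -35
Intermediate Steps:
P(Q, I) = 7
a(L, K) = -5 (a(L, K) = -2 + (0*(-2) - 3) = -2 + (0 - 3) = -2 - 3 = -5)
a(C, 32)*v(P(1, 0)) = -5*7 = -35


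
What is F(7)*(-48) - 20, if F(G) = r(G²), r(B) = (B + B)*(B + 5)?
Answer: -254036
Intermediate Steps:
r(B) = 2*B*(5 + B) (r(B) = (2*B)*(5 + B) = 2*B*(5 + B))
F(G) = 2*G²*(5 + G²)
F(7)*(-48) - 20 = (2*7²*(5 + 7²))*(-48) - 20 = (2*49*(5 + 49))*(-48) - 20 = (2*49*54)*(-48) - 20 = 5292*(-48) - 20 = -254016 - 20 = -254036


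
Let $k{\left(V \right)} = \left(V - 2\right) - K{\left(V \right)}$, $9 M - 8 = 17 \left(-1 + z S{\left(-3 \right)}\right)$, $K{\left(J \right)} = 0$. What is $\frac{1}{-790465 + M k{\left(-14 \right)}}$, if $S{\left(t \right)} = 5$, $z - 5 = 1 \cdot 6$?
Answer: $- \frac{9}{7129001} \approx -1.2624 \cdot 10^{-6}$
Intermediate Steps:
$z = 11$ ($z = 5 + 1 \cdot 6 = 5 + 6 = 11$)
$M = \frac{926}{9}$ ($M = \frac{8}{9} + \frac{17 \left(-1 + 11 \cdot 5\right)}{9} = \frac{8}{9} + \frac{17 \left(-1 + 55\right)}{9} = \frac{8}{9} + \frac{17 \cdot 54}{9} = \frac{8}{9} + \frac{1}{9} \cdot 918 = \frac{8}{9} + 102 = \frac{926}{9} \approx 102.89$)
$k{\left(V \right)} = -2 + V$ ($k{\left(V \right)} = \left(V - 2\right) - 0 = \left(-2 + V\right) + 0 = -2 + V$)
$\frac{1}{-790465 + M k{\left(-14 \right)}} = \frac{1}{-790465 + \frac{926 \left(-2 - 14\right)}{9}} = \frac{1}{-790465 + \frac{926}{9} \left(-16\right)} = \frac{1}{-790465 - \frac{14816}{9}} = \frac{1}{- \frac{7129001}{9}} = - \frac{9}{7129001}$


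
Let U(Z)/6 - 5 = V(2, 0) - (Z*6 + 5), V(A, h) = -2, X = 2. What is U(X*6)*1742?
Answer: -773448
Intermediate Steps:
U(Z) = -12 - 36*Z (U(Z) = 30 + 6*(-2 - (Z*6 + 5)) = 30 + 6*(-2 - (6*Z + 5)) = 30 + 6*(-2 - (5 + 6*Z)) = 30 + 6*(-2 + (-5 - 6*Z)) = 30 + 6*(-7 - 6*Z) = 30 + (-42 - 36*Z) = -12 - 36*Z)
U(X*6)*1742 = (-12 - 72*6)*1742 = (-12 - 36*12)*1742 = (-12 - 432)*1742 = -444*1742 = -773448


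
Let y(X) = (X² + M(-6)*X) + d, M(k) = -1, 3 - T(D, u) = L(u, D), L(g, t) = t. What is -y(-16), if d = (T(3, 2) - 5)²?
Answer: -297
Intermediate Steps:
T(D, u) = 3 - D
d = 25 (d = ((3 - 1*3) - 5)² = ((3 - 3) - 5)² = (0 - 5)² = (-5)² = 25)
y(X) = 25 + X² - X (y(X) = (X² - X) + 25 = 25 + X² - X)
-y(-16) = -(25 + (-16)² - 1*(-16)) = -(25 + 256 + 16) = -1*297 = -297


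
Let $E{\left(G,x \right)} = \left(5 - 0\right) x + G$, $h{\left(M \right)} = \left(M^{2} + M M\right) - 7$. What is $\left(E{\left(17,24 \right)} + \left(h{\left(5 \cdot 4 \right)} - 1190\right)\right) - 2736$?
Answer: $-2996$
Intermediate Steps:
$h{\left(M \right)} = -7 + 2 M^{2}$ ($h{\left(M \right)} = \left(M^{2} + M^{2}\right) - 7 = 2 M^{2} - 7 = -7 + 2 M^{2}$)
$E{\left(G,x \right)} = G + 5 x$ ($E{\left(G,x \right)} = \left(5 + 0\right) x + G = 5 x + G = G + 5 x$)
$\left(E{\left(17,24 \right)} + \left(h{\left(5 \cdot 4 \right)} - 1190\right)\right) - 2736 = \left(\left(17 + 5 \cdot 24\right) - \left(1197 - 800\right)\right) - 2736 = \left(\left(17 + 120\right) - \left(1197 - 800\right)\right) - 2736 = \left(137 + \left(\left(-7 + 2 \cdot 400\right) - 1190\right)\right) - 2736 = \left(137 + \left(\left(-7 + 800\right) - 1190\right)\right) - 2736 = \left(137 + \left(793 - 1190\right)\right) - 2736 = \left(137 - 397\right) - 2736 = -260 - 2736 = -2996$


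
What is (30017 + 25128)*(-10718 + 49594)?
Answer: 2143817020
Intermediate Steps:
(30017 + 25128)*(-10718 + 49594) = 55145*38876 = 2143817020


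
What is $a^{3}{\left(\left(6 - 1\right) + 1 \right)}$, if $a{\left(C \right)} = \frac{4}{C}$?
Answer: $\frac{8}{27} \approx 0.2963$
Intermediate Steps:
$a^{3}{\left(\left(6 - 1\right) + 1 \right)} = \left(\frac{4}{\left(6 - 1\right) + 1}\right)^{3} = \left(\frac{4}{5 + 1}\right)^{3} = \left(\frac{4}{6}\right)^{3} = \left(4 \cdot \frac{1}{6}\right)^{3} = \left(\frac{2}{3}\right)^{3} = \frac{8}{27}$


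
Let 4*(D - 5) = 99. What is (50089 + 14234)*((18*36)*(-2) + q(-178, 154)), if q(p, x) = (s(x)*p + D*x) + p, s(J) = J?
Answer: -3126676707/2 ≈ -1.5633e+9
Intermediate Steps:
D = 119/4 (D = 5 + (¼)*99 = 5 + 99/4 = 119/4 ≈ 29.750)
q(p, x) = p + 119*x/4 + p*x (q(p, x) = (x*p + 119*x/4) + p = (p*x + 119*x/4) + p = (119*x/4 + p*x) + p = p + 119*x/4 + p*x)
(50089 + 14234)*((18*36)*(-2) + q(-178, 154)) = (50089 + 14234)*((18*36)*(-2) + (-178 + (119/4)*154 - 178*154)) = 64323*(648*(-2) + (-178 + 9163/2 - 27412)) = 64323*(-1296 - 46017/2) = 64323*(-48609/2) = -3126676707/2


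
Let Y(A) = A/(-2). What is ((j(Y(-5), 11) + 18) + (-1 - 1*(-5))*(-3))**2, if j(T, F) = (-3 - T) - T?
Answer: 4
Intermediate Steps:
Y(A) = -A/2 (Y(A) = A*(-1/2) = -A/2)
j(T, F) = -3 - 2*T
((j(Y(-5), 11) + 18) + (-1 - 1*(-5))*(-3))**2 = (((-3 - (-1)*(-5)) + 18) + (-1 - 1*(-5))*(-3))**2 = (((-3 - 2*5/2) + 18) + (-1 + 5)*(-3))**2 = (((-3 - 5) + 18) + 4*(-3))**2 = ((-8 + 18) - 12)**2 = (10 - 12)**2 = (-2)**2 = 4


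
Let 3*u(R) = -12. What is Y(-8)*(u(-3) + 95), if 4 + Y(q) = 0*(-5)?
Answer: -364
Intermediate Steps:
Y(q) = -4 (Y(q) = -4 + 0*(-5) = -4 + 0 = -4)
u(R) = -4 (u(R) = (⅓)*(-12) = -4)
Y(-8)*(u(-3) + 95) = -4*(-4 + 95) = -4*91 = -364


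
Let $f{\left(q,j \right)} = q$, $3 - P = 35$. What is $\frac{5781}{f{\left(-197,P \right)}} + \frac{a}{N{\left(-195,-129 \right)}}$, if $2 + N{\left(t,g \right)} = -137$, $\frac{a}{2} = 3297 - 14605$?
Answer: $\frac{3651793}{27383} \approx 133.36$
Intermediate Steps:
$P = -32$ ($P = 3 - 35 = -32$)
$a = -22616$ ($a = 2 \left(3297 - 14605\right) = 2 \left(-11308\right) = -22616$)
$N{\left(t,g \right)} = -139$ ($N{\left(t,g \right)} = -2 - 137 = -139$)
$\frac{5781}{f{\left(-197,P \right)}} + \frac{a}{N{\left(-195,-129 \right)}} = \frac{5781}{-197} - \frac{22616}{-139} = 5781 \left(- \frac{1}{197}\right) - - \frac{22616}{139} = - \frac{5781}{197} + \frac{22616}{139} = \frac{3651793}{27383}$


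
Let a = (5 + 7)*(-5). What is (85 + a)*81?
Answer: 2025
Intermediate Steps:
a = -60 (a = 12*(-5) = -60)
(85 + a)*81 = (85 - 60)*81 = 25*81 = 2025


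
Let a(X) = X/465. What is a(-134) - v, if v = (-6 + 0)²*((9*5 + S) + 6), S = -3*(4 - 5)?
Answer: -904094/465 ≈ -1944.3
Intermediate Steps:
S = 3 (S = -3*(-1) = 3)
a(X) = X/465 (a(X) = X*(1/465) = X/465)
v = 1944 (v = (-6 + 0)²*((9*5 + 3) + 6) = (-6)²*((45 + 3) + 6) = 36*(48 + 6) = 36*54 = 1944)
a(-134) - v = (1/465)*(-134) - 1*1944 = -134/465 - 1944 = -904094/465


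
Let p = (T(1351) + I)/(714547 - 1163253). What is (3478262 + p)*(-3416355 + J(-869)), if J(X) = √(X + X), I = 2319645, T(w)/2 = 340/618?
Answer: -549191416580245650855/46216718 + 482260845181703*I*√1738/138650154 ≈ -1.1883e+13 + 1.4501e+8*I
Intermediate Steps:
T(w) = 340/309 (T(w) = 2*(340/618) = 2*(340*(1/618)) = 2*(170/309) = 340/309)
p = -716770645/138650154 (p = (340/309 + 2319645)/(714547 - 1163253) = (716770645/309)/(-448706) = (716770645/309)*(-1/448706) = -716770645/138650154 ≈ -5.1696)
J(X) = √2*√X (J(X) = √(2*X) = √2*√X)
(3478262 + p)*(-3416355 + J(-869)) = (3478262 - 716770645/138650154)*(-3416355 + √2*√(-869)) = 482260845181703*(-3416355 + √2*(I*√869))/138650154 = 482260845181703*(-3416355 + I*√1738)/138650154 = -549191416580245650855/46216718 + 482260845181703*I*√1738/138650154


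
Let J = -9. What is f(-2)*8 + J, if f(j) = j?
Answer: -25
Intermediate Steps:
f(-2)*8 + J = -2*8 - 9 = -16 - 9 = -25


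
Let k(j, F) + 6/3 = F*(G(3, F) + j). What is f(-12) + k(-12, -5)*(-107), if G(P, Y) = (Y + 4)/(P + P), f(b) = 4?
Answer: -37747/6 ≈ -6291.2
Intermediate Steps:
G(P, Y) = (4 + Y)/(2*P) (G(P, Y) = (4 + Y)/((2*P)) = (4 + Y)*(1/(2*P)) = (4 + Y)/(2*P))
k(j, F) = -2 + F*(⅔ + j + F/6) (k(j, F) = -2 + F*((½)*(4 + F)/3 + j) = -2 + F*((½)*(⅓)*(4 + F) + j) = -2 + F*((⅔ + F/6) + j) = -2 + F*(⅔ + j + F/6))
f(-12) + k(-12, -5)*(-107) = 4 + (-2 - 5*(-12) + (⅙)*(-5)*(4 - 5))*(-107) = 4 + (-2 + 60 + (⅙)*(-5)*(-1))*(-107) = 4 + (-2 + 60 + ⅚)*(-107) = 4 + (353/6)*(-107) = 4 - 37771/6 = -37747/6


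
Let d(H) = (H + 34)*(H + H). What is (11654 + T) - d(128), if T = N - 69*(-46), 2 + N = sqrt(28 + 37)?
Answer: -26646 + sqrt(65) ≈ -26638.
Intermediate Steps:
N = -2 + sqrt(65) (N = -2 + sqrt(28 + 37) = -2 + sqrt(65) ≈ 6.0623)
T = 3172 + sqrt(65) (T = (-2 + sqrt(65)) - 69*(-46) = (-2 + sqrt(65)) + 3174 = 3172 + sqrt(65) ≈ 3180.1)
d(H) = 2*H*(34 + H) (d(H) = (34 + H)*(2*H) = 2*H*(34 + H))
(11654 + T) - d(128) = (11654 + (3172 + sqrt(65))) - 2*128*(34 + 128) = (14826 + sqrt(65)) - 2*128*162 = (14826 + sqrt(65)) - 1*41472 = (14826 + sqrt(65)) - 41472 = -26646 + sqrt(65)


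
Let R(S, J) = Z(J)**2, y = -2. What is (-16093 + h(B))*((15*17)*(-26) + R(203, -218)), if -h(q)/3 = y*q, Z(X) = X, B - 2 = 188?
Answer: -611487982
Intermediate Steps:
B = 190 (B = 2 + 188 = 190)
h(q) = 6*q (h(q) = -(-6)*q = 6*q)
R(S, J) = J**2
(-16093 + h(B))*((15*17)*(-26) + R(203, -218)) = (-16093 + 6*190)*((15*17)*(-26) + (-218)**2) = (-16093 + 1140)*(255*(-26) + 47524) = -14953*(-6630 + 47524) = -14953*40894 = -611487982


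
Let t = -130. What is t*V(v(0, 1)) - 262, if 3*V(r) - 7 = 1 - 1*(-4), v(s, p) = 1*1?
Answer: -782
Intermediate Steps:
v(s, p) = 1
V(r) = 4 (V(r) = 7/3 + (1 - 1*(-4))/3 = 7/3 + (1 + 4)/3 = 7/3 + (1/3)*5 = 7/3 + 5/3 = 4)
t*V(v(0, 1)) - 262 = -130*4 - 262 = -520 - 262 = -782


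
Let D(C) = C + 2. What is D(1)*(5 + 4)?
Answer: 27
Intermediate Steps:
D(C) = 2 + C
D(1)*(5 + 4) = (2 + 1)*(5 + 4) = 3*9 = 27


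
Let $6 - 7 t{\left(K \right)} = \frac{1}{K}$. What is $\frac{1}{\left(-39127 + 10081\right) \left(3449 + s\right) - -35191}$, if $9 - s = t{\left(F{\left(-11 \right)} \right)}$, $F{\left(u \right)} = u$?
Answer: $- \frac{77}{7729306447} \approx -9.9621 \cdot 10^{-9}$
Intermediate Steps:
$t{\left(K \right)} = \frac{6}{7} - \frac{1}{7 K}$
$s = \frac{626}{77}$ ($s = 9 - \frac{-1 + 6 \left(-11\right)}{7 \left(-11\right)} = 9 - \frac{1}{7} \left(- \frac{1}{11}\right) \left(-1 - 66\right) = 9 - \frac{1}{7} \left(- \frac{1}{11}\right) \left(-67\right) = 9 - \frac{67}{77} = \frac{626}{77} \approx 8.1299$)
$\frac{1}{\left(-39127 + 10081\right) \left(3449 + s\right) - -35191} = \frac{1}{\left(-39127 + 10081\right) \left(3449 + \frac{626}{77}\right) - -35191} = \frac{1}{\left(-29046\right) \frac{266199}{77} + \left(-3215 + 38406\right)} = \frac{1}{- \frac{7732016154}{77} + 35191} = \frac{1}{- \frac{7729306447}{77}} = - \frac{77}{7729306447}$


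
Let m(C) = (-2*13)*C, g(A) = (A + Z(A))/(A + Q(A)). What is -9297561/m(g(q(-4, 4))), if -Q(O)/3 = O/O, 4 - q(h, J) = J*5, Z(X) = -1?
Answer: 13588743/34 ≈ 3.9967e+5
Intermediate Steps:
q(h, J) = 4 - 5*J (q(h, J) = 4 - J*5 = 4 - 5*J)
Q(O) = -3 (Q(O) = -3*O/O = -3*1 = -3)
g(A) = (-1 + A)/(-3 + A) (g(A) = (A - 1)/(A - 3) = (-1 + A)/(-3 + A))
m(C) = -26*C
-9297561/m(g(q(-4, 4))) = -9297561*(-(-3 + (4 - 5*4))/(26*(-1 + (4 - 5*4)))) = -9297561*(-(-3 + (4 - 20))/(26*(-1 + (4 - 20)))) = -9297561*(-(-3 - 16)/(26*(-1 - 16))) = -9297561/((-26*(-17)/(-19))) = -9297561/((-(-26)*(-17)/19)) = -9297561/((-26*17/19)) = -9297561/(-442/19) = -9297561*(-19/442) = 13588743/34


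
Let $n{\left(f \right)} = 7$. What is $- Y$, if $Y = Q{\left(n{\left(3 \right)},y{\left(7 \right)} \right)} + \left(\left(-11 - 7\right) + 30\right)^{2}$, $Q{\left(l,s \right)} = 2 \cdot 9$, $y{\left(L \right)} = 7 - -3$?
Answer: $-162$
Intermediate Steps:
$y{\left(L \right)} = 10$ ($y{\left(L \right)} = 7 + 3 = 10$)
$Q{\left(l,s \right)} = 18$
$Y = 162$ ($Y = 18 + \left(\left(-11 - 7\right) + 30\right)^{2} = 18 + \left(-18 + 30\right)^{2} = 18 + 12^{2} = 18 + 144 = 162$)
$- Y = \left(-1\right) 162 = -162$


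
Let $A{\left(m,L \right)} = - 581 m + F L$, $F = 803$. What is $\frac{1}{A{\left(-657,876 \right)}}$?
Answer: $\frac{1}{1085145} \approx 9.2154 \cdot 10^{-7}$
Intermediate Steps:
$A{\left(m,L \right)} = - 581 m + 803 L$
$\frac{1}{A{\left(-657,876 \right)}} = \frac{1}{\left(-581\right) \left(-657\right) + 803 \cdot 876} = \frac{1}{381717 + 703428} = \frac{1}{1085145}$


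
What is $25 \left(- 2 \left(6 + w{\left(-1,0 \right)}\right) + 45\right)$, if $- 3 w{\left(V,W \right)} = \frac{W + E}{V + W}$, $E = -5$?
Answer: $\frac{2725}{3} \approx 908.33$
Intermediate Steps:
$w{\left(V,W \right)} = - \frac{-5 + W}{3 \left(V + W\right)}$ ($w{\left(V,W \right)} = - \frac{\left(W - 5\right) \frac{1}{V + W}}{3} = - \frac{\left(-5 + W\right) \frac{1}{V + W}}{3} = - \frac{\frac{1}{V + W} \left(-5 + W\right)}{3} = - \frac{-5 + W}{3 \left(V + W\right)}$)
$25 \left(- 2 \left(6 + w{\left(-1,0 \right)}\right) + 45\right) = 25 \left(- 2 \left(6 + \frac{5 - 0}{3 \left(-1 + 0\right)}\right) + 45\right) = 25 \left(- 2 \left(6 + \frac{5 + 0}{3 \left(-1\right)}\right) + 45\right) = 25 \left(- 2 \left(6 + \frac{1}{3} \left(-1\right) 5\right) + 45\right) = 25 \left(- 2 \left(6 - \frac{5}{3}\right) + 45\right) = 25 \left(\left(-2\right) \frac{13}{3} + 45\right) = 25 \left(- \frac{26}{3} + 45\right) = 25 \cdot \frac{109}{3} = \frac{2725}{3}$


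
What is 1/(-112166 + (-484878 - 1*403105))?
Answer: -1/1000149 ≈ -9.9985e-7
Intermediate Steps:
1/(-112166 + (-484878 - 1*403105)) = 1/(-112166 + (-484878 - 403105)) = 1/(-112166 - 887983) = 1/(-1000149) = -1/1000149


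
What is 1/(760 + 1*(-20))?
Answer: 1/740 ≈ 0.0013514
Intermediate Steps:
1/(760 + 1*(-20)) = 1/(760 - 20) = 1/740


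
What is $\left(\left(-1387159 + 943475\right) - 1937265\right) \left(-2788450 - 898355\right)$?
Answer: $8778094677945$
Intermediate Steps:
$\left(\left(-1387159 + 943475\right) - 1937265\right) \left(-2788450 - 898355\right) = \left(-443684 - 1937265\right) \left(-3686805\right) = \left(-2380949\right) \left(-3686805\right) = 8778094677945$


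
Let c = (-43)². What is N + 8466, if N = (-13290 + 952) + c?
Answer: -2023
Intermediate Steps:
c = 1849
N = -10489 (N = (-13290 + 952) + 1849 = -12338 + 1849 = -10489)
N + 8466 = -10489 + 8466 = -2023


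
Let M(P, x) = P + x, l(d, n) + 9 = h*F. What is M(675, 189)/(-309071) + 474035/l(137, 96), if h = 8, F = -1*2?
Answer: -29302098617/1545355 ≈ -18961.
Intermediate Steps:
F = -2
l(d, n) = -25 (l(d, n) = -9 + 8*(-2) = -9 - 16 = -25)
M(675, 189)/(-309071) + 474035/l(137, 96) = (675 + 189)/(-309071) + 474035/(-25) = 864*(-1/309071) + 474035*(-1/25) = -864/309071 - 94807/5 = -29302098617/1545355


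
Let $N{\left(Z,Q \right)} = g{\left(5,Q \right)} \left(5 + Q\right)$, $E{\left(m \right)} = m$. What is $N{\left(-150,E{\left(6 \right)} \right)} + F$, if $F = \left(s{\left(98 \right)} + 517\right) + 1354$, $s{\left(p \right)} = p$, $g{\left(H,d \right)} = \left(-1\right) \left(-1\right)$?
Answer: $1980$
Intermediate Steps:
$g{\left(H,d \right)} = 1$
$F = 1969$ ($F = \left(98 + 517\right) + 1354 = 615 + 1354 = 1969$)
$N{\left(Z,Q \right)} = 5 + Q$ ($N{\left(Z,Q \right)} = 1 \left(5 + Q\right) = 5 + Q$)
$N{\left(-150,E{\left(6 \right)} \right)} + F = \left(5 + 6\right) + 1969 = 11 + 1969 = 1980$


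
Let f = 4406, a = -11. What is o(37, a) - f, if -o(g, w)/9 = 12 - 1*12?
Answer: -4406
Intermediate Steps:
o(g, w) = 0 (o(g, w) = -9*(12 - 1*12) = -9*(12 - 12) = -9*0 = 0)
o(37, a) - f = 0 - 1*4406 = 0 - 4406 = -4406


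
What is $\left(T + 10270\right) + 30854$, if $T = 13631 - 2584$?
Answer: $52171$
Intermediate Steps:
$T = 11047$
$\left(T + 10270\right) + 30854 = \left(11047 + 10270\right) + 30854 = 21317 + 30854 = 52171$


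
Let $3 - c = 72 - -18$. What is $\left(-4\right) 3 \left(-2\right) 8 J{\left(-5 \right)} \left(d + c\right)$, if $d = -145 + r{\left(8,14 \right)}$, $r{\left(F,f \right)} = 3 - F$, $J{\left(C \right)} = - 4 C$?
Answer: $-910080$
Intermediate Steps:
$c = -87$ ($c = 3 - \left(72 - -18\right) = 3 - \left(72 + 18\right) = 3 - 90 = -87$)
$d = -150$ ($d = -145 + \left(3 - 8\right) = -145 - 5 = -150$)
$\left(-4\right) 3 \left(-2\right) 8 J{\left(-5 \right)} \left(d + c\right) = \left(-4\right) 3 \left(-2\right) 8 \left(\left(-4\right) \left(-5\right)\right) \left(-150 - 87\right) = \left(-12\right) \left(-2\right) 8 \cdot 20 \left(-237\right) = 24 \cdot 8 \cdot 20 \left(-237\right) = 192 \cdot 20 \left(-237\right) = 3840 \left(-237\right) = -910080$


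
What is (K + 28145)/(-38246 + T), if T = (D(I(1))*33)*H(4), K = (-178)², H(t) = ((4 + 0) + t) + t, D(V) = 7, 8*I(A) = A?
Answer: -59829/35474 ≈ -1.6866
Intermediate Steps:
I(A) = A/8
H(t) = 4 + 2*t (H(t) = (4 + t) + t = 4 + 2*t)
K = 31684
T = 2772 (T = (7*33)*(4 + 2*4) = 231*(4 + 8) = 231*12 = 2772)
(K + 28145)/(-38246 + T) = (31684 + 28145)/(-38246 + 2772) = 59829/(-35474) = 59829*(-1/35474) = -59829/35474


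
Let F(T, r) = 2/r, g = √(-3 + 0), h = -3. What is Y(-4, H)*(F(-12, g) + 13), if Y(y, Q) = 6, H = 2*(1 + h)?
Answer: 78 - 4*I*√3 ≈ 78.0 - 6.9282*I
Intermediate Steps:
g = I*√3 (g = √(-3) = I*√3 ≈ 1.732*I)
H = -4 (H = 2*(1 - 3) = 2*(-2) = -4)
Y(-4, H)*(F(-12, g) + 13) = 6*(2/((I*√3)) + 13) = 6*(2*(-I*√3/3) + 13) = 6*(-2*I*√3/3 + 13) = 6*(13 - 2*I*√3/3) = 78 - 4*I*√3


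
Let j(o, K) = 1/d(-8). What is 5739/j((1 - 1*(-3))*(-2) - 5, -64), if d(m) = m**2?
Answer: 367296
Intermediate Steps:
j(o, K) = 1/64 (j(o, K) = 1/((-8)**2) = 1/64)
5739/j((1 - 1*(-3))*(-2) - 5, -64) = 5739/(1/64) = 5739*64 = 367296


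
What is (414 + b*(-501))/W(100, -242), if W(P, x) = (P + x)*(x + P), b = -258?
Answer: 32418/5041 ≈ 6.4309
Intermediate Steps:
W(P, x) = (P + x)² (W(P, x) = (P + x)*(P + x) = (P + x)²)
(414 + b*(-501))/W(100, -242) = (414 - 258*(-501))/((100 - 242)²) = (414 + 129258)/((-142)²) = 129672/20164 = 129672*(1/20164) = 32418/5041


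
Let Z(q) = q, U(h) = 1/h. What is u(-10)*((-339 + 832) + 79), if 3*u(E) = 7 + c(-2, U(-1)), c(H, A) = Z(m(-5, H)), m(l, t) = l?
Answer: 1144/3 ≈ 381.33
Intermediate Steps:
c(H, A) = -5
u(E) = ⅔ (u(E) = (7 - 5)/3 = (⅓)*2 = ⅔)
u(-10)*((-339 + 832) + 79) = 2*((-339 + 832) + 79)/3 = 2*(493 + 79)/3 = (⅔)*572 = 1144/3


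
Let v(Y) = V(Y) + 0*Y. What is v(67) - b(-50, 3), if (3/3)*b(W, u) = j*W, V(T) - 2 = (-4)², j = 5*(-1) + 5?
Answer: 18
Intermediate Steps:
j = 0 (j = -5 + 5 = 0)
V(T) = 18 (V(T) = 2 + (-4)² = 2 + 16 = 18)
b(W, u) = 0 (b(W, u) = 0*W = 0)
v(Y) = 18 (v(Y) = 18 + 0*Y = 18 + 0 = 18)
v(67) - b(-50, 3) = 18 - 1*0 = 18 + 0 = 18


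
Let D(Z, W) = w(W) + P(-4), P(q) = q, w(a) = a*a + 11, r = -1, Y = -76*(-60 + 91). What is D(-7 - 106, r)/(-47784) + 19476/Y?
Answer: -29083126/3518097 ≈ -8.2667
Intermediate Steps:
Y = -2356 (Y = -76*31 = -2356)
w(a) = 11 + a² (w(a) = a² + 11 = 11 + a²)
D(Z, W) = 7 + W² (D(Z, W) = (11 + W²) - 4 = 7 + W²)
D(-7 - 106, r)/(-47784) + 19476/Y = (7 + (-1)²)/(-47784) + 19476/(-2356) = (7 + 1)*(-1/47784) + 19476*(-1/2356) = 8*(-1/47784) - 4869/589 = -1/5973 - 4869/589 = -29083126/3518097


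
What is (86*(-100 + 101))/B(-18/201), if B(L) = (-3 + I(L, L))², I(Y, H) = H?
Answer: 386054/42849 ≈ 9.0096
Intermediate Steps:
B(L) = (-3 + L)²
(86*(-100 + 101))/B(-18/201) = (86*(-100 + 101))/((-3 - 18/201)²) = (86*1)/((-3 - 18*1/201)²) = 86/((-3 - 6/67)²) = 86/((-207/67)²) = 86/(42849/4489) = 86*(4489/42849) = 386054/42849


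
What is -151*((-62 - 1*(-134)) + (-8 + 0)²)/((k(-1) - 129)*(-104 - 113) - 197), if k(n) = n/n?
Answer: -20536/27579 ≈ -0.74462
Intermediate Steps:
k(n) = 1
-151*((-62 - 1*(-134)) + (-8 + 0)²)/((k(-1) - 129)*(-104 - 113) - 197) = -151*((-62 - 1*(-134)) + (-8 + 0)²)/((1 - 129)*(-104 - 113) - 197) = -151*((-62 + 134) + (-8)²)/(-128*(-217) - 197) = -151*(72 + 64)/(27776 - 197) = -20536/27579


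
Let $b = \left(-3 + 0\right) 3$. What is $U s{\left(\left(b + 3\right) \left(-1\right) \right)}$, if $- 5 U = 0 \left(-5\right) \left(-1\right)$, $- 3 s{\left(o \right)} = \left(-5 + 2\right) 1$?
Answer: $0$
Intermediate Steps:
$b = -9$ ($b = \left(-3\right) 3 = -9$)
$s{\left(o \right)} = 1$ ($s{\left(o \right)} = - \frac{\left(-5 + 2\right) 1}{3} = - \frac{\left(-3\right) 1}{3} = \left(- \frac{1}{3}\right) \left(-3\right) = 1$)
$U = 0$ ($U = - \frac{0 \left(-5\right) \left(-1\right)}{5} = - \frac{0 \left(-1\right)}{5} = \left(- \frac{1}{5}\right) 0 = 0$)
$U s{\left(\left(b + 3\right) \left(-1\right) \right)} = 0 \cdot 1 = 0$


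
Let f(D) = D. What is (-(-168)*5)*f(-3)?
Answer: -2520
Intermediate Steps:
(-(-168)*5)*f(-3) = -(-168)*5*(-3) = -14*(-60)*(-3) = 840*(-3) = -2520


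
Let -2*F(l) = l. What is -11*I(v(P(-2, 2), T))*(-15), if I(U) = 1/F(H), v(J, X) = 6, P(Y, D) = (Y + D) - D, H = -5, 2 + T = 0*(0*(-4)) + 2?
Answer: 66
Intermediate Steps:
T = 0 (T = -2 + (0*(0*(-4)) + 2) = -2 + (0*0 + 2) = -2 + (0 + 2) = -2 + 2 = 0)
P(Y, D) = Y (P(Y, D) = (D + Y) - D = Y)
F(l) = -l/2
I(U) = 2/5 (I(U) = 1/(-1/2*(-5)) = 1/(5/2) = 2/5)
-11*I(v(P(-2, 2), T))*(-15) = -11*2/5*(-15) = -22/5*(-15) = 66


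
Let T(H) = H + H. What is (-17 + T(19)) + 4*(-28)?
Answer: -91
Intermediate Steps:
T(H) = 2*H
(-17 + T(19)) + 4*(-28) = (-17 + 2*19) + 4*(-28) = (-17 + 38) - 112 = 21 - 112 = -91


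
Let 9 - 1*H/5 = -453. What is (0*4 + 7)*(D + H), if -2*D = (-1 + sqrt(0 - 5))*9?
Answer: 32403/2 - 63*I*sqrt(5)/2 ≈ 16202.0 - 70.436*I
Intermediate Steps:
H = 2310 (H = 45 - 5*(-453) = 45 + 2265 = 2310)
D = 9/2 - 9*I*sqrt(5)/2 (D = -(-1 + sqrt(0 - 5))*9/2 = -(-1 + sqrt(-5))*9/2 = -(-1 + I*sqrt(5))*9/2 = -(-9 + 9*I*sqrt(5))/2 = 9/2 - 9*I*sqrt(5)/2 ≈ 4.5 - 10.062*I)
(0*4 + 7)*(D + H) = (0*4 + 7)*((9/2 - 9*I*sqrt(5)/2) + 2310) = (0 + 7)*(4629/2 - 9*I*sqrt(5)/2) = 7*(4629/2 - 9*I*sqrt(5)/2) = 32403/2 - 63*I*sqrt(5)/2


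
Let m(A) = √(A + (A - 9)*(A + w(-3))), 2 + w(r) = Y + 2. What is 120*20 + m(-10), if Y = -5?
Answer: 2400 + 5*√11 ≈ 2416.6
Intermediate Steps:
w(r) = -5 (w(r) = -2 + (-5 + 2) = -2 - 3 = -5)
m(A) = √(A + (-9 + A)*(-5 + A)) (m(A) = √(A + (A - 9)*(A - 5)) = √(A + (-9 + A)*(-5 + A)))
120*20 + m(-10) = 120*20 + √(45 + (-10)² - 13*(-10)) = 2400 + √(45 + 100 + 130) = 2400 + √275 = 2400 + 5*√11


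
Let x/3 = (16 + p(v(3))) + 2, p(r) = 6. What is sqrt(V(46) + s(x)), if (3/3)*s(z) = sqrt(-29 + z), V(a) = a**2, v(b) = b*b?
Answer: sqrt(2116 + sqrt(43)) ≈ 46.071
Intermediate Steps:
v(b) = b**2
x = 72 (x = 3*((16 + 6) + 2) = 3*(22 + 2) = 3*24 = 72)
s(z) = sqrt(-29 + z)
sqrt(V(46) + s(x)) = sqrt(46**2 + sqrt(-29 + 72)) = sqrt(2116 + sqrt(43))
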